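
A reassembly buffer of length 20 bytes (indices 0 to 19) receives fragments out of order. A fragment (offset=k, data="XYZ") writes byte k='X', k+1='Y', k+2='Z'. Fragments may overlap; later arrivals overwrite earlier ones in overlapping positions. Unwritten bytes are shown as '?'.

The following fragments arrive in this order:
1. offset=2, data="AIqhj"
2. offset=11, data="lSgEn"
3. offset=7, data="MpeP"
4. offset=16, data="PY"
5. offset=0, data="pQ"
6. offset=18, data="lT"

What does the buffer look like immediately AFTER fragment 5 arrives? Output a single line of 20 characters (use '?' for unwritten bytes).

Answer: pQAIqhjMpePlSgEnPY??

Derivation:
Fragment 1: offset=2 data="AIqhj" -> buffer=??AIqhj?????????????
Fragment 2: offset=11 data="lSgEn" -> buffer=??AIqhj????lSgEn????
Fragment 3: offset=7 data="MpeP" -> buffer=??AIqhjMpePlSgEn????
Fragment 4: offset=16 data="PY" -> buffer=??AIqhjMpePlSgEnPY??
Fragment 5: offset=0 data="pQ" -> buffer=pQAIqhjMpePlSgEnPY??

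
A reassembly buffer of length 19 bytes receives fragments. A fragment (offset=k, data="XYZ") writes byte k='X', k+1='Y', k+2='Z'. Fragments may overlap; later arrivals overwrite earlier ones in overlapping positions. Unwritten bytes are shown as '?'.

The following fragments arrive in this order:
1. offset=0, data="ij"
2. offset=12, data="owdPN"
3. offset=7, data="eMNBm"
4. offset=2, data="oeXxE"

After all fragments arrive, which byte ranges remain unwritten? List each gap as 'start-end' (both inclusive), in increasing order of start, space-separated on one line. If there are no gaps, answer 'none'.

Fragment 1: offset=0 len=2
Fragment 2: offset=12 len=5
Fragment 3: offset=7 len=5
Fragment 4: offset=2 len=5
Gaps: 17-18

Answer: 17-18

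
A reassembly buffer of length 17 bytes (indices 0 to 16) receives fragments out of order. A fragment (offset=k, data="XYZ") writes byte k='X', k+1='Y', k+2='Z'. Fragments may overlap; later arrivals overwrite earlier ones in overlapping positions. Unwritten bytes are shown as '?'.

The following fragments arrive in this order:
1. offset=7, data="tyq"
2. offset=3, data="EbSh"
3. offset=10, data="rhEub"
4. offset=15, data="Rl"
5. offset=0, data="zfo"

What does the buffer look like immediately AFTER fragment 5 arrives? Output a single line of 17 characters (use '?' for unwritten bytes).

Fragment 1: offset=7 data="tyq" -> buffer=???????tyq???????
Fragment 2: offset=3 data="EbSh" -> buffer=???EbShtyq???????
Fragment 3: offset=10 data="rhEub" -> buffer=???EbShtyqrhEub??
Fragment 4: offset=15 data="Rl" -> buffer=???EbShtyqrhEubRl
Fragment 5: offset=0 data="zfo" -> buffer=zfoEbShtyqrhEubRl

Answer: zfoEbShtyqrhEubRl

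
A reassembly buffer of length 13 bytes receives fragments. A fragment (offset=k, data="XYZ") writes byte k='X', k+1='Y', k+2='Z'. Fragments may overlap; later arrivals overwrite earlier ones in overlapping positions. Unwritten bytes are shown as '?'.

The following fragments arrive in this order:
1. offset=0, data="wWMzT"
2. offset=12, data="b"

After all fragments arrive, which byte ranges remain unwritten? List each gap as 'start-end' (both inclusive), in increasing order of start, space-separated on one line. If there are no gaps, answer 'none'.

Fragment 1: offset=0 len=5
Fragment 2: offset=12 len=1
Gaps: 5-11

Answer: 5-11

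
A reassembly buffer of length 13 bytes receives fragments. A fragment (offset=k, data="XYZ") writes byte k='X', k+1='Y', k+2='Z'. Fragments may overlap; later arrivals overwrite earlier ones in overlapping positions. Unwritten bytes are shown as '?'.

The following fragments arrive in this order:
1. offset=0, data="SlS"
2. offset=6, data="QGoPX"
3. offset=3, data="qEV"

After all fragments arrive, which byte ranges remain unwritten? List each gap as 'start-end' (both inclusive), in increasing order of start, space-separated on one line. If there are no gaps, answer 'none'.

Answer: 11-12

Derivation:
Fragment 1: offset=0 len=3
Fragment 2: offset=6 len=5
Fragment 3: offset=3 len=3
Gaps: 11-12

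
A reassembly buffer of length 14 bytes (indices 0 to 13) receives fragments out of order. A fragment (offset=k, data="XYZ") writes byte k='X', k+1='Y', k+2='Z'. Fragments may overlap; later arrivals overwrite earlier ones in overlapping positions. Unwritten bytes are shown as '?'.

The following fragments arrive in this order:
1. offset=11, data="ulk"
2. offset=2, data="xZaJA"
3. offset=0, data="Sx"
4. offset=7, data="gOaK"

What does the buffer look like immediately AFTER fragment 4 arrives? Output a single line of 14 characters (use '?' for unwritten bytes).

Fragment 1: offset=11 data="ulk" -> buffer=???????????ulk
Fragment 2: offset=2 data="xZaJA" -> buffer=??xZaJA????ulk
Fragment 3: offset=0 data="Sx" -> buffer=SxxZaJA????ulk
Fragment 4: offset=7 data="gOaK" -> buffer=SxxZaJAgOaKulk

Answer: SxxZaJAgOaKulk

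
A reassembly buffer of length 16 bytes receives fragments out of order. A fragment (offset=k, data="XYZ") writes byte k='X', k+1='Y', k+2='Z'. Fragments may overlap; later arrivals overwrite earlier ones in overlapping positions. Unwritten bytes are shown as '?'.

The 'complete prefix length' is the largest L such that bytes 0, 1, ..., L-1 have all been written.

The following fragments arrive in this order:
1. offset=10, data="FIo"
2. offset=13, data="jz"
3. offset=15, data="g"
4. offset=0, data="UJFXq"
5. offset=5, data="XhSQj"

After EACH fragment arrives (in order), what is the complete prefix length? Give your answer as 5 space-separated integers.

Fragment 1: offset=10 data="FIo" -> buffer=??????????FIo??? -> prefix_len=0
Fragment 2: offset=13 data="jz" -> buffer=??????????FIojz? -> prefix_len=0
Fragment 3: offset=15 data="g" -> buffer=??????????FIojzg -> prefix_len=0
Fragment 4: offset=0 data="UJFXq" -> buffer=UJFXq?????FIojzg -> prefix_len=5
Fragment 5: offset=5 data="XhSQj" -> buffer=UJFXqXhSQjFIojzg -> prefix_len=16

Answer: 0 0 0 5 16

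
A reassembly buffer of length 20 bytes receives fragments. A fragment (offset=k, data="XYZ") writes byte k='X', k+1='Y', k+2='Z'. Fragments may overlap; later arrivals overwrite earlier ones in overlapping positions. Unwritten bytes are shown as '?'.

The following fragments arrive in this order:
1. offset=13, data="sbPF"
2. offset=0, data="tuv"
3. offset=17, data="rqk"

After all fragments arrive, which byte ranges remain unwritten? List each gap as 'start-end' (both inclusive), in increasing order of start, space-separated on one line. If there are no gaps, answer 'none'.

Fragment 1: offset=13 len=4
Fragment 2: offset=0 len=3
Fragment 3: offset=17 len=3
Gaps: 3-12

Answer: 3-12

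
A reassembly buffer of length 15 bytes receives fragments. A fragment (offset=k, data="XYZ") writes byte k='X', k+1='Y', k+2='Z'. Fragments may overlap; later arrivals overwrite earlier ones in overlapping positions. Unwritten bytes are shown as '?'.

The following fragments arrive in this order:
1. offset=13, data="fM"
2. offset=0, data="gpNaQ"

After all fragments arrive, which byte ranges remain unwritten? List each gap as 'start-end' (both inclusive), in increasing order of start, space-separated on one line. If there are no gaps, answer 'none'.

Fragment 1: offset=13 len=2
Fragment 2: offset=0 len=5
Gaps: 5-12

Answer: 5-12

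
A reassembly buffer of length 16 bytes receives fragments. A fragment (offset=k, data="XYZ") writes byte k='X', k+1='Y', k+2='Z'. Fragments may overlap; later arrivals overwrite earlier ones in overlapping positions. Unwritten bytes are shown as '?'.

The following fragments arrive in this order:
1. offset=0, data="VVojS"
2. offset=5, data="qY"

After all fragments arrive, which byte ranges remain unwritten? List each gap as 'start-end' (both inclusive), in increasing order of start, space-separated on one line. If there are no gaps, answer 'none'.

Fragment 1: offset=0 len=5
Fragment 2: offset=5 len=2
Gaps: 7-15

Answer: 7-15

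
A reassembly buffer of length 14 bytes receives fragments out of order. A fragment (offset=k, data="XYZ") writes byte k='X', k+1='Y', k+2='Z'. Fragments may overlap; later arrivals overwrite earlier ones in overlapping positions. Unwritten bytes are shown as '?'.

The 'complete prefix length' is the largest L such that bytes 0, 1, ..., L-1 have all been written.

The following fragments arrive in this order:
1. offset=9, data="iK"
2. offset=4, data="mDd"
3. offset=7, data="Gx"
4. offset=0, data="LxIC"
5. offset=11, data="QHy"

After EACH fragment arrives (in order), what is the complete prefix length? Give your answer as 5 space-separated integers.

Answer: 0 0 0 11 14

Derivation:
Fragment 1: offset=9 data="iK" -> buffer=?????????iK??? -> prefix_len=0
Fragment 2: offset=4 data="mDd" -> buffer=????mDd??iK??? -> prefix_len=0
Fragment 3: offset=7 data="Gx" -> buffer=????mDdGxiK??? -> prefix_len=0
Fragment 4: offset=0 data="LxIC" -> buffer=LxICmDdGxiK??? -> prefix_len=11
Fragment 5: offset=11 data="QHy" -> buffer=LxICmDdGxiKQHy -> prefix_len=14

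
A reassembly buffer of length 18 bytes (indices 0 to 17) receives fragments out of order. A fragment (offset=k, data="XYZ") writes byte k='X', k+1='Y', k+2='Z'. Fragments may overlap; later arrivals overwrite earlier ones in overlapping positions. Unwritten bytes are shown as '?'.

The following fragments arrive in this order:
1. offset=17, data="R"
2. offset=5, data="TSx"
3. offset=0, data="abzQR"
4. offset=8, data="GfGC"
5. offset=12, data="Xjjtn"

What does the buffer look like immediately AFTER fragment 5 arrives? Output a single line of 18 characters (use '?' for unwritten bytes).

Answer: abzQRTSxGfGCXjjtnR

Derivation:
Fragment 1: offset=17 data="R" -> buffer=?????????????????R
Fragment 2: offset=5 data="TSx" -> buffer=?????TSx?????????R
Fragment 3: offset=0 data="abzQR" -> buffer=abzQRTSx?????????R
Fragment 4: offset=8 data="GfGC" -> buffer=abzQRTSxGfGC?????R
Fragment 5: offset=12 data="Xjjtn" -> buffer=abzQRTSxGfGCXjjtnR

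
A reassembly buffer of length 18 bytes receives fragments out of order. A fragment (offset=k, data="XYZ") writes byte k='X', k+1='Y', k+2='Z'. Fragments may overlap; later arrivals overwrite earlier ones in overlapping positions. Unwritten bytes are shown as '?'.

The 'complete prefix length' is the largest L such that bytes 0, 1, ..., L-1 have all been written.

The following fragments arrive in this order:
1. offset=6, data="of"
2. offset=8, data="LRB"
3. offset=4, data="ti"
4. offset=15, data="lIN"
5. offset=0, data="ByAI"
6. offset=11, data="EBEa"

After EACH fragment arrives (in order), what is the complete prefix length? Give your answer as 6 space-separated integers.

Fragment 1: offset=6 data="of" -> buffer=??????of?????????? -> prefix_len=0
Fragment 2: offset=8 data="LRB" -> buffer=??????ofLRB??????? -> prefix_len=0
Fragment 3: offset=4 data="ti" -> buffer=????tiofLRB??????? -> prefix_len=0
Fragment 4: offset=15 data="lIN" -> buffer=????tiofLRB????lIN -> prefix_len=0
Fragment 5: offset=0 data="ByAI" -> buffer=ByAItiofLRB????lIN -> prefix_len=11
Fragment 6: offset=11 data="EBEa" -> buffer=ByAItiofLRBEBEalIN -> prefix_len=18

Answer: 0 0 0 0 11 18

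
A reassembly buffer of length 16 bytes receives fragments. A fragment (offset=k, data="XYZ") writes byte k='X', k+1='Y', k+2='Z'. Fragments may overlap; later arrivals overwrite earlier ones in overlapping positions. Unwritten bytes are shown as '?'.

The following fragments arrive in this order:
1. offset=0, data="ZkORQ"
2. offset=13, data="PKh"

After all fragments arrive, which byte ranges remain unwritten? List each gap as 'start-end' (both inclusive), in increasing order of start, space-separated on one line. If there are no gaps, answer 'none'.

Fragment 1: offset=0 len=5
Fragment 2: offset=13 len=3
Gaps: 5-12

Answer: 5-12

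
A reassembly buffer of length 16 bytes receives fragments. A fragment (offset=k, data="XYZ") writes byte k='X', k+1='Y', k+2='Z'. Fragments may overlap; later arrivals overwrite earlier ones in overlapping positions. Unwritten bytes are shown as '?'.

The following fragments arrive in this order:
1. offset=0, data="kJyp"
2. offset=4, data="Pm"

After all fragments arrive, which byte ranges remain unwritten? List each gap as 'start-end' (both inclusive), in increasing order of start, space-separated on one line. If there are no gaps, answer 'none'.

Answer: 6-15

Derivation:
Fragment 1: offset=0 len=4
Fragment 2: offset=4 len=2
Gaps: 6-15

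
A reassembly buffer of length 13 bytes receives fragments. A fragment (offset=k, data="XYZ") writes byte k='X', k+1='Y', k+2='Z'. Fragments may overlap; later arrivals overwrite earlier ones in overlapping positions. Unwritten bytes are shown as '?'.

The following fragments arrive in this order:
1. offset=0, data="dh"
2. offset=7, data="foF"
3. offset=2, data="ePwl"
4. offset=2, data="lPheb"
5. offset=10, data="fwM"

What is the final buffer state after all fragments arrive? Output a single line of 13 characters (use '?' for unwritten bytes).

Fragment 1: offset=0 data="dh" -> buffer=dh???????????
Fragment 2: offset=7 data="foF" -> buffer=dh?????foF???
Fragment 3: offset=2 data="ePwl" -> buffer=dhePwl?foF???
Fragment 4: offset=2 data="lPheb" -> buffer=dhlPhebfoF???
Fragment 5: offset=10 data="fwM" -> buffer=dhlPhebfoFfwM

Answer: dhlPhebfoFfwM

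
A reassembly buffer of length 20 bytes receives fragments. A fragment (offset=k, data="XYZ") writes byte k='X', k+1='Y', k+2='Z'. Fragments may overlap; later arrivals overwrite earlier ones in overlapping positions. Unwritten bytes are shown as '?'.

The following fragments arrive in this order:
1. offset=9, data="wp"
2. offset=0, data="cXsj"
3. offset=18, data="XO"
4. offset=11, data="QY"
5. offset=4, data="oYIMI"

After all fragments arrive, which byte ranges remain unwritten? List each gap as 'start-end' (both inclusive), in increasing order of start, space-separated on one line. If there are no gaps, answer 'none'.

Fragment 1: offset=9 len=2
Fragment 2: offset=0 len=4
Fragment 3: offset=18 len=2
Fragment 4: offset=11 len=2
Fragment 5: offset=4 len=5
Gaps: 13-17

Answer: 13-17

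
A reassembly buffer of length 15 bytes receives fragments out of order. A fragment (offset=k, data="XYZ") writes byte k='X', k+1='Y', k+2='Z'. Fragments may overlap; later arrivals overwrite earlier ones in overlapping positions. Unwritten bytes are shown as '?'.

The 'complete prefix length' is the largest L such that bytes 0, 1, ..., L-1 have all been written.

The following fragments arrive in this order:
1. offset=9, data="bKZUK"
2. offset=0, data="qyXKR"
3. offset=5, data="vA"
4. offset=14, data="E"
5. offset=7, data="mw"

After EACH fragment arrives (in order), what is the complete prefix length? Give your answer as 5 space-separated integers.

Fragment 1: offset=9 data="bKZUK" -> buffer=?????????bKZUK? -> prefix_len=0
Fragment 2: offset=0 data="qyXKR" -> buffer=qyXKR????bKZUK? -> prefix_len=5
Fragment 3: offset=5 data="vA" -> buffer=qyXKRvA??bKZUK? -> prefix_len=7
Fragment 4: offset=14 data="E" -> buffer=qyXKRvA??bKZUKE -> prefix_len=7
Fragment 5: offset=7 data="mw" -> buffer=qyXKRvAmwbKZUKE -> prefix_len=15

Answer: 0 5 7 7 15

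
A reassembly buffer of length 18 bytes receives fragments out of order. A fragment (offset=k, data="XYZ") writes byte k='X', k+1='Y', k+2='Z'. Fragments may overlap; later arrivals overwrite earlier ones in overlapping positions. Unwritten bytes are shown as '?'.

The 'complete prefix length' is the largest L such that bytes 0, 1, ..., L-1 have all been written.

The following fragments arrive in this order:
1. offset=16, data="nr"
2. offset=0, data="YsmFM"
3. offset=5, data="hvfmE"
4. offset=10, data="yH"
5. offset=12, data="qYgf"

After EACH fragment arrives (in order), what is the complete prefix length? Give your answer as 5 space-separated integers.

Fragment 1: offset=16 data="nr" -> buffer=????????????????nr -> prefix_len=0
Fragment 2: offset=0 data="YsmFM" -> buffer=YsmFM???????????nr -> prefix_len=5
Fragment 3: offset=5 data="hvfmE" -> buffer=YsmFMhvfmE??????nr -> prefix_len=10
Fragment 4: offset=10 data="yH" -> buffer=YsmFMhvfmEyH????nr -> prefix_len=12
Fragment 5: offset=12 data="qYgf" -> buffer=YsmFMhvfmEyHqYgfnr -> prefix_len=18

Answer: 0 5 10 12 18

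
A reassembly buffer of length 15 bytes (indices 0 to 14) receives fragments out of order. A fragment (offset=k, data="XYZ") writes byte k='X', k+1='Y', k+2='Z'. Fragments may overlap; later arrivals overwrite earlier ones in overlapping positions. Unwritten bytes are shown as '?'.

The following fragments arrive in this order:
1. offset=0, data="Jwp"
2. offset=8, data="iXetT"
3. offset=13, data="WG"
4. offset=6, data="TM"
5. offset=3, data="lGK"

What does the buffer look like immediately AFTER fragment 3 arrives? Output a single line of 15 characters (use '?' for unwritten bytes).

Answer: Jwp?????iXetTWG

Derivation:
Fragment 1: offset=0 data="Jwp" -> buffer=Jwp????????????
Fragment 2: offset=8 data="iXetT" -> buffer=Jwp?????iXetT??
Fragment 3: offset=13 data="WG" -> buffer=Jwp?????iXetTWG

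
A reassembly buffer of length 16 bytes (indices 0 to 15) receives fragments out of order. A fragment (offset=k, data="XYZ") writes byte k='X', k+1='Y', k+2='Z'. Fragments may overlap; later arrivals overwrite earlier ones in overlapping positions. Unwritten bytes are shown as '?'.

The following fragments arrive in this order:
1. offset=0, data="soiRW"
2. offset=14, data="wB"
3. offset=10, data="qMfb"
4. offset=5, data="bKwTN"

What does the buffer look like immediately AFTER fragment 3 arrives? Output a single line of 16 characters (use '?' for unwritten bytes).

Fragment 1: offset=0 data="soiRW" -> buffer=soiRW???????????
Fragment 2: offset=14 data="wB" -> buffer=soiRW?????????wB
Fragment 3: offset=10 data="qMfb" -> buffer=soiRW?????qMfbwB

Answer: soiRW?????qMfbwB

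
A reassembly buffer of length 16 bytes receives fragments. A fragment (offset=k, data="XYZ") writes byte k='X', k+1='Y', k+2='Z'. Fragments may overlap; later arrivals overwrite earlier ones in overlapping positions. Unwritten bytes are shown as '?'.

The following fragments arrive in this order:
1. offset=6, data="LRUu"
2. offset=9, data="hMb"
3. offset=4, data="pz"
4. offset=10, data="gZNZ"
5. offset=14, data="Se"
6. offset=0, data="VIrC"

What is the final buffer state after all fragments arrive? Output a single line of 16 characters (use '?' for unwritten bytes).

Fragment 1: offset=6 data="LRUu" -> buffer=??????LRUu??????
Fragment 2: offset=9 data="hMb" -> buffer=??????LRUhMb????
Fragment 3: offset=4 data="pz" -> buffer=????pzLRUhMb????
Fragment 4: offset=10 data="gZNZ" -> buffer=????pzLRUhgZNZ??
Fragment 5: offset=14 data="Se" -> buffer=????pzLRUhgZNZSe
Fragment 6: offset=0 data="VIrC" -> buffer=VIrCpzLRUhgZNZSe

Answer: VIrCpzLRUhgZNZSe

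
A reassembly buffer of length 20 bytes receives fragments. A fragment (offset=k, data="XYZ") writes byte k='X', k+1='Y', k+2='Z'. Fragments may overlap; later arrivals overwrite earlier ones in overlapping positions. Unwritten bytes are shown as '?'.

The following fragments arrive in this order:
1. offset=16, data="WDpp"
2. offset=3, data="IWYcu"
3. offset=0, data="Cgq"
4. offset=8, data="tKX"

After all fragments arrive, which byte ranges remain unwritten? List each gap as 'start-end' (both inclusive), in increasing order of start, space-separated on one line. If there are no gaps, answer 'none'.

Answer: 11-15

Derivation:
Fragment 1: offset=16 len=4
Fragment 2: offset=3 len=5
Fragment 3: offset=0 len=3
Fragment 4: offset=8 len=3
Gaps: 11-15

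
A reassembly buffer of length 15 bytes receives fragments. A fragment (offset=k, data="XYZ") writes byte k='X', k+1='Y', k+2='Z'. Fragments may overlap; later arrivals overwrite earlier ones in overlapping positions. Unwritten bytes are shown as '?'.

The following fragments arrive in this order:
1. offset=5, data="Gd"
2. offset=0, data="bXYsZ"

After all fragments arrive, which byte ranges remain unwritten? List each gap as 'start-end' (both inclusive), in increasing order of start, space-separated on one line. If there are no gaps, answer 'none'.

Answer: 7-14

Derivation:
Fragment 1: offset=5 len=2
Fragment 2: offset=0 len=5
Gaps: 7-14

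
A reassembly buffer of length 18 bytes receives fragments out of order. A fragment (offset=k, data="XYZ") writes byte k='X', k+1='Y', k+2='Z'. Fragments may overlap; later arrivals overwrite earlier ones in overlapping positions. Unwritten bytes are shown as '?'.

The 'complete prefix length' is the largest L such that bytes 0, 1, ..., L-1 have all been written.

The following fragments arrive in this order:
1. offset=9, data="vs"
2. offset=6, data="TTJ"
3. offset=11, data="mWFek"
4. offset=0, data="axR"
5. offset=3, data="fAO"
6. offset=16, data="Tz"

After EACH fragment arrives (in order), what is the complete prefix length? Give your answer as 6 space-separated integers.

Fragment 1: offset=9 data="vs" -> buffer=?????????vs??????? -> prefix_len=0
Fragment 2: offset=6 data="TTJ" -> buffer=??????TTJvs??????? -> prefix_len=0
Fragment 3: offset=11 data="mWFek" -> buffer=??????TTJvsmWFek?? -> prefix_len=0
Fragment 4: offset=0 data="axR" -> buffer=axR???TTJvsmWFek?? -> prefix_len=3
Fragment 5: offset=3 data="fAO" -> buffer=axRfAOTTJvsmWFek?? -> prefix_len=16
Fragment 6: offset=16 data="Tz" -> buffer=axRfAOTTJvsmWFekTz -> prefix_len=18

Answer: 0 0 0 3 16 18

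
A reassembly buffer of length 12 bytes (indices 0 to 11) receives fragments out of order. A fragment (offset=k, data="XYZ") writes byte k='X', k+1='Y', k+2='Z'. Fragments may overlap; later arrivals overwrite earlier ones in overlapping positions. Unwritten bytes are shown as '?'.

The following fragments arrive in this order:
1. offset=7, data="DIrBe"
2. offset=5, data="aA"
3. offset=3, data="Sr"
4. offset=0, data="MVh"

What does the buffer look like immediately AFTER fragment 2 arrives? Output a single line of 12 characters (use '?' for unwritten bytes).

Fragment 1: offset=7 data="DIrBe" -> buffer=???????DIrBe
Fragment 2: offset=5 data="aA" -> buffer=?????aADIrBe

Answer: ?????aADIrBe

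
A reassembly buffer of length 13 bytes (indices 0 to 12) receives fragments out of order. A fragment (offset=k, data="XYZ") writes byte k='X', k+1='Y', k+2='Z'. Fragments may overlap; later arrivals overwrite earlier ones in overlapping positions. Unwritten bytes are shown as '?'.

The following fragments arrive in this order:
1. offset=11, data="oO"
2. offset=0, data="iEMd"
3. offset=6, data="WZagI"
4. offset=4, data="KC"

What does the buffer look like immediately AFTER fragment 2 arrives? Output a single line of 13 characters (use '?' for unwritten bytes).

Answer: iEMd???????oO

Derivation:
Fragment 1: offset=11 data="oO" -> buffer=???????????oO
Fragment 2: offset=0 data="iEMd" -> buffer=iEMd???????oO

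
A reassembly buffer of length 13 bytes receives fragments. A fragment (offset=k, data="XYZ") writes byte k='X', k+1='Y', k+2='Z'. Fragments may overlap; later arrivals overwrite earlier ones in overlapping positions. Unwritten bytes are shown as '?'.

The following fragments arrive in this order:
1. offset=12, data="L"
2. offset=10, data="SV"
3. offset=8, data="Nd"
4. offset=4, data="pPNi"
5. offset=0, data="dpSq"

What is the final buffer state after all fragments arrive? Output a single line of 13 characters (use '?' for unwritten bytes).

Fragment 1: offset=12 data="L" -> buffer=????????????L
Fragment 2: offset=10 data="SV" -> buffer=??????????SVL
Fragment 3: offset=8 data="Nd" -> buffer=????????NdSVL
Fragment 4: offset=4 data="pPNi" -> buffer=????pPNiNdSVL
Fragment 5: offset=0 data="dpSq" -> buffer=dpSqpPNiNdSVL

Answer: dpSqpPNiNdSVL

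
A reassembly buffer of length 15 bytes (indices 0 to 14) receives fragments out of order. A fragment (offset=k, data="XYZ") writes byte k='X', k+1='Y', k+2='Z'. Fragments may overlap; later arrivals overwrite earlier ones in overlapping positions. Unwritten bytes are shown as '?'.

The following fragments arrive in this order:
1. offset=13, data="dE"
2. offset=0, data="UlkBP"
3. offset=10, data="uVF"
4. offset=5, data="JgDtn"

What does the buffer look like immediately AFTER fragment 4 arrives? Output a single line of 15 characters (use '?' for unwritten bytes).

Fragment 1: offset=13 data="dE" -> buffer=?????????????dE
Fragment 2: offset=0 data="UlkBP" -> buffer=UlkBP????????dE
Fragment 3: offset=10 data="uVF" -> buffer=UlkBP?????uVFdE
Fragment 4: offset=5 data="JgDtn" -> buffer=UlkBPJgDtnuVFdE

Answer: UlkBPJgDtnuVFdE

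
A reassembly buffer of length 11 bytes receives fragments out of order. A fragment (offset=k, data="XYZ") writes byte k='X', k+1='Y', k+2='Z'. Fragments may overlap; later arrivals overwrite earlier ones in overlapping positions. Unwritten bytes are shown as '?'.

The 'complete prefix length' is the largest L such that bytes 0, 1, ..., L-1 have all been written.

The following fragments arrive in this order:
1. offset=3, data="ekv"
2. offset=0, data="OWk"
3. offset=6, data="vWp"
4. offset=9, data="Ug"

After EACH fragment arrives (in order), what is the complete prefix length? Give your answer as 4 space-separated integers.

Fragment 1: offset=3 data="ekv" -> buffer=???ekv????? -> prefix_len=0
Fragment 2: offset=0 data="OWk" -> buffer=OWkekv????? -> prefix_len=6
Fragment 3: offset=6 data="vWp" -> buffer=OWkekvvWp?? -> prefix_len=9
Fragment 4: offset=9 data="Ug" -> buffer=OWkekvvWpUg -> prefix_len=11

Answer: 0 6 9 11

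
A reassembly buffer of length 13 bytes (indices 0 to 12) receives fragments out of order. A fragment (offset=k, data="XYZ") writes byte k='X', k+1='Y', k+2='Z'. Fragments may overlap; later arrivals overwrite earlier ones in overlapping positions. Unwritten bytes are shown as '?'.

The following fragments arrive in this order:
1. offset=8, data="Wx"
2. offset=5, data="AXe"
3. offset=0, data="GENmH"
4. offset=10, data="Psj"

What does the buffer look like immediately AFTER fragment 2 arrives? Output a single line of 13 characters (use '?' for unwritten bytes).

Fragment 1: offset=8 data="Wx" -> buffer=????????Wx???
Fragment 2: offset=5 data="AXe" -> buffer=?????AXeWx???

Answer: ?????AXeWx???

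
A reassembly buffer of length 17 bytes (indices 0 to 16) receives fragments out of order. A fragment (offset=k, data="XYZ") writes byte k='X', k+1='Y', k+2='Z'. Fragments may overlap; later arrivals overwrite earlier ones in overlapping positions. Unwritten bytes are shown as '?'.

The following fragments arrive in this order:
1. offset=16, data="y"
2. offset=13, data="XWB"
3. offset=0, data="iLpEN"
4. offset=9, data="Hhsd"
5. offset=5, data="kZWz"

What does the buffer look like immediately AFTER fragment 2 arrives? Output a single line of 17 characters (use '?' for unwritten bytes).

Fragment 1: offset=16 data="y" -> buffer=????????????????y
Fragment 2: offset=13 data="XWB" -> buffer=?????????????XWBy

Answer: ?????????????XWBy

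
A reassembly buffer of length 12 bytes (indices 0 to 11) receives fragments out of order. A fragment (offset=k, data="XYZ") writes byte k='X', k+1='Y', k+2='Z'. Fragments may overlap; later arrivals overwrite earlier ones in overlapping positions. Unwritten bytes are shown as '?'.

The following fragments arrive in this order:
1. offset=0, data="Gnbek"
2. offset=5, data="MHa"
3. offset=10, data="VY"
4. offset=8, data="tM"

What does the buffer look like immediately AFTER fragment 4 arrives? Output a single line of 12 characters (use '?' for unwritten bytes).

Fragment 1: offset=0 data="Gnbek" -> buffer=Gnbek???????
Fragment 2: offset=5 data="MHa" -> buffer=GnbekMHa????
Fragment 3: offset=10 data="VY" -> buffer=GnbekMHa??VY
Fragment 4: offset=8 data="tM" -> buffer=GnbekMHatMVY

Answer: GnbekMHatMVY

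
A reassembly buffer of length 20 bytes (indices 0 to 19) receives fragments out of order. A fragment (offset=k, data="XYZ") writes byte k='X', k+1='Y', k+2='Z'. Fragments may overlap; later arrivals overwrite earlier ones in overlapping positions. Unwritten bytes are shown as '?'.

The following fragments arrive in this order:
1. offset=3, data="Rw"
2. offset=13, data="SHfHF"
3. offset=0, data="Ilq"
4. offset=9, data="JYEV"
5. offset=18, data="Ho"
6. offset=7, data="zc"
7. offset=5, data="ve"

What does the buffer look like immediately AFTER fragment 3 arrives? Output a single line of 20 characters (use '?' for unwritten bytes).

Fragment 1: offset=3 data="Rw" -> buffer=???Rw???????????????
Fragment 2: offset=13 data="SHfHF" -> buffer=???Rw????????SHfHF??
Fragment 3: offset=0 data="Ilq" -> buffer=IlqRw????????SHfHF??

Answer: IlqRw????????SHfHF??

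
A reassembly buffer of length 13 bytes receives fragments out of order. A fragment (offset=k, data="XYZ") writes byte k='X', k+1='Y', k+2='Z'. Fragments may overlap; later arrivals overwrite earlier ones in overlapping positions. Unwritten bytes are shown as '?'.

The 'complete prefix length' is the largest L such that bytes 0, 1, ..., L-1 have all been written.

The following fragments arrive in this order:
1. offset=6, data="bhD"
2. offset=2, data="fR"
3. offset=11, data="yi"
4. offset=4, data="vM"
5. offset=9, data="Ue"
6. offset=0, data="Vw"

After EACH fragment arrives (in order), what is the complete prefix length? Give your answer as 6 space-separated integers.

Fragment 1: offset=6 data="bhD" -> buffer=??????bhD???? -> prefix_len=0
Fragment 2: offset=2 data="fR" -> buffer=??fR??bhD???? -> prefix_len=0
Fragment 3: offset=11 data="yi" -> buffer=??fR??bhD??yi -> prefix_len=0
Fragment 4: offset=4 data="vM" -> buffer=??fRvMbhD??yi -> prefix_len=0
Fragment 5: offset=9 data="Ue" -> buffer=??fRvMbhDUeyi -> prefix_len=0
Fragment 6: offset=0 data="Vw" -> buffer=VwfRvMbhDUeyi -> prefix_len=13

Answer: 0 0 0 0 0 13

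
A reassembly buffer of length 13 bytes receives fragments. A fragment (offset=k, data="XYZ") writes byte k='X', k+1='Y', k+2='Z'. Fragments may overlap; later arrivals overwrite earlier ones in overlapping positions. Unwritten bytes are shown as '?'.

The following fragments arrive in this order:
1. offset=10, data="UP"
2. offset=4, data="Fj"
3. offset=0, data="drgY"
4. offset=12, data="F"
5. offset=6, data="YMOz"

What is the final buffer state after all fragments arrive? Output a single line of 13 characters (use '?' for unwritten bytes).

Fragment 1: offset=10 data="UP" -> buffer=??????????UP?
Fragment 2: offset=4 data="Fj" -> buffer=????Fj????UP?
Fragment 3: offset=0 data="drgY" -> buffer=drgYFj????UP?
Fragment 4: offset=12 data="F" -> buffer=drgYFj????UPF
Fragment 5: offset=6 data="YMOz" -> buffer=drgYFjYMOzUPF

Answer: drgYFjYMOzUPF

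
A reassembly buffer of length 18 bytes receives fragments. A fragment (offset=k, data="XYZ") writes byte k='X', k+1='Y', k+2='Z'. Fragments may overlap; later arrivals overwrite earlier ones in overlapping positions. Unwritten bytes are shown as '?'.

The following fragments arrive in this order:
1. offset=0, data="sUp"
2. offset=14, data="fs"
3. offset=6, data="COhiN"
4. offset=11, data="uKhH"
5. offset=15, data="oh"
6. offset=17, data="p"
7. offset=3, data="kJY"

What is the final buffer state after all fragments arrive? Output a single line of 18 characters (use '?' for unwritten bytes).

Answer: sUpkJYCOhiNuKhHohp

Derivation:
Fragment 1: offset=0 data="sUp" -> buffer=sUp???????????????
Fragment 2: offset=14 data="fs" -> buffer=sUp???????????fs??
Fragment 3: offset=6 data="COhiN" -> buffer=sUp???COhiN???fs??
Fragment 4: offset=11 data="uKhH" -> buffer=sUp???COhiNuKhHs??
Fragment 5: offset=15 data="oh" -> buffer=sUp???COhiNuKhHoh?
Fragment 6: offset=17 data="p" -> buffer=sUp???COhiNuKhHohp
Fragment 7: offset=3 data="kJY" -> buffer=sUpkJYCOhiNuKhHohp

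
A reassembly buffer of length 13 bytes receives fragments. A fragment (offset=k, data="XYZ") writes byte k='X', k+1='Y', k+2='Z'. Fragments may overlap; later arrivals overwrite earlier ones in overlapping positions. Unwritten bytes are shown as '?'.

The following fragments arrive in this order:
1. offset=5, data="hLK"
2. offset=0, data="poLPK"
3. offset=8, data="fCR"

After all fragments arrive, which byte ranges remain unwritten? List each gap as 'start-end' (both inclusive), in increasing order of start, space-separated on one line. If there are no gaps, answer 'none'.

Fragment 1: offset=5 len=3
Fragment 2: offset=0 len=5
Fragment 3: offset=8 len=3
Gaps: 11-12

Answer: 11-12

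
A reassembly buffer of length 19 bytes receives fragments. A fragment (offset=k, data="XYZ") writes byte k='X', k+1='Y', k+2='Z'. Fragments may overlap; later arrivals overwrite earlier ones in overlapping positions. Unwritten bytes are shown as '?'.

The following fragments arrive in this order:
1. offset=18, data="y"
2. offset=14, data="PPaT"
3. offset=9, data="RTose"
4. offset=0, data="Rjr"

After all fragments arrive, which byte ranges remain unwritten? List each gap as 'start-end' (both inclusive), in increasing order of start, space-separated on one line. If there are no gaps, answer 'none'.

Fragment 1: offset=18 len=1
Fragment 2: offset=14 len=4
Fragment 3: offset=9 len=5
Fragment 4: offset=0 len=3
Gaps: 3-8

Answer: 3-8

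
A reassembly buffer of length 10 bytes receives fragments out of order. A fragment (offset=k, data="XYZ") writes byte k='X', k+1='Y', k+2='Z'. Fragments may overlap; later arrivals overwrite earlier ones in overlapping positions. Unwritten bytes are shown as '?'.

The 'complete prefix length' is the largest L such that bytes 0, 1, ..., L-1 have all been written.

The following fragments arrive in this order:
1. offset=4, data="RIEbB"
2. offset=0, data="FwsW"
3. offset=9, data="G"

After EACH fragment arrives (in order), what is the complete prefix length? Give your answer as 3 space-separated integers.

Fragment 1: offset=4 data="RIEbB" -> buffer=????RIEbB? -> prefix_len=0
Fragment 2: offset=0 data="FwsW" -> buffer=FwsWRIEbB? -> prefix_len=9
Fragment 3: offset=9 data="G" -> buffer=FwsWRIEbBG -> prefix_len=10

Answer: 0 9 10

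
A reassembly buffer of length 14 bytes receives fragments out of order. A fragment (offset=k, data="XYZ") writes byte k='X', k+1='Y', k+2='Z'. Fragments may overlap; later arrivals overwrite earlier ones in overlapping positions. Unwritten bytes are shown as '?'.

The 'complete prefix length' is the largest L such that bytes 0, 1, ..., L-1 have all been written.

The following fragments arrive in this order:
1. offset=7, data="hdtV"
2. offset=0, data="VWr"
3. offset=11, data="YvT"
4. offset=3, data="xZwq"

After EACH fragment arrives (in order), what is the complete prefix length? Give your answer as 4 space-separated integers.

Fragment 1: offset=7 data="hdtV" -> buffer=???????hdtV??? -> prefix_len=0
Fragment 2: offset=0 data="VWr" -> buffer=VWr????hdtV??? -> prefix_len=3
Fragment 3: offset=11 data="YvT" -> buffer=VWr????hdtVYvT -> prefix_len=3
Fragment 4: offset=3 data="xZwq" -> buffer=VWrxZwqhdtVYvT -> prefix_len=14

Answer: 0 3 3 14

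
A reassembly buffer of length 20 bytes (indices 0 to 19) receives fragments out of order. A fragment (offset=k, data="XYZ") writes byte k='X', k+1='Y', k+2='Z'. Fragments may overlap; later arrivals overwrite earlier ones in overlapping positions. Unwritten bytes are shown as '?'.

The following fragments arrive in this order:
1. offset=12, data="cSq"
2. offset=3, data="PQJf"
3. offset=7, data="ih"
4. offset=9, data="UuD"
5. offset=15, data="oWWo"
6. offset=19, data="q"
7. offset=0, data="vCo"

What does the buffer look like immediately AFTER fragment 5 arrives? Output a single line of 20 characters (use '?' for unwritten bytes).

Answer: ???PQJfihUuDcSqoWWo?

Derivation:
Fragment 1: offset=12 data="cSq" -> buffer=????????????cSq?????
Fragment 2: offset=3 data="PQJf" -> buffer=???PQJf?????cSq?????
Fragment 3: offset=7 data="ih" -> buffer=???PQJfih???cSq?????
Fragment 4: offset=9 data="UuD" -> buffer=???PQJfihUuDcSq?????
Fragment 5: offset=15 data="oWWo" -> buffer=???PQJfihUuDcSqoWWo?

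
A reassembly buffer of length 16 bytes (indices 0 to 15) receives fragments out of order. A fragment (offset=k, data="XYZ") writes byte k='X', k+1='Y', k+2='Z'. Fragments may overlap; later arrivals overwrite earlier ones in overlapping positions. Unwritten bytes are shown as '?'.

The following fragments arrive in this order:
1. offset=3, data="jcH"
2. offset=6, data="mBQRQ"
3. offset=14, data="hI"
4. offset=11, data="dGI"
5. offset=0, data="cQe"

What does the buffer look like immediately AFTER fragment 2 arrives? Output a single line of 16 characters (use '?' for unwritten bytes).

Answer: ???jcHmBQRQ?????

Derivation:
Fragment 1: offset=3 data="jcH" -> buffer=???jcH??????????
Fragment 2: offset=6 data="mBQRQ" -> buffer=???jcHmBQRQ?????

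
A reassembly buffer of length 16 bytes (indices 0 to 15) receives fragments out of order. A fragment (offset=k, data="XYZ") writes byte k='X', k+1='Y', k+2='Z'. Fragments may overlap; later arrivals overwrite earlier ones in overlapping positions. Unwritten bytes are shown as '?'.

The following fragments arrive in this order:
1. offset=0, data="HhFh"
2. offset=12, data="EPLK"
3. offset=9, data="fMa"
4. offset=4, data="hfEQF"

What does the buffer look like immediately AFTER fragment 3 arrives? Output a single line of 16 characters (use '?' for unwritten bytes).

Answer: HhFh?????fMaEPLK

Derivation:
Fragment 1: offset=0 data="HhFh" -> buffer=HhFh????????????
Fragment 2: offset=12 data="EPLK" -> buffer=HhFh????????EPLK
Fragment 3: offset=9 data="fMa" -> buffer=HhFh?????fMaEPLK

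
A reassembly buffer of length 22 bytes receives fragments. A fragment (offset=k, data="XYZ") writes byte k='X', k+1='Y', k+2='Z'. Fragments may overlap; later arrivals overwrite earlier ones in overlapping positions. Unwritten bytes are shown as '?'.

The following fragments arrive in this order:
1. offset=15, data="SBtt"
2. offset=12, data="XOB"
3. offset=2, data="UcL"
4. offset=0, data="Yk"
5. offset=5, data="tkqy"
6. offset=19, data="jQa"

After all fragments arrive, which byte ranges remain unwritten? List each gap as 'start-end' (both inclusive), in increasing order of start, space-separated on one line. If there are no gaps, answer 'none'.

Fragment 1: offset=15 len=4
Fragment 2: offset=12 len=3
Fragment 3: offset=2 len=3
Fragment 4: offset=0 len=2
Fragment 5: offset=5 len=4
Fragment 6: offset=19 len=3
Gaps: 9-11

Answer: 9-11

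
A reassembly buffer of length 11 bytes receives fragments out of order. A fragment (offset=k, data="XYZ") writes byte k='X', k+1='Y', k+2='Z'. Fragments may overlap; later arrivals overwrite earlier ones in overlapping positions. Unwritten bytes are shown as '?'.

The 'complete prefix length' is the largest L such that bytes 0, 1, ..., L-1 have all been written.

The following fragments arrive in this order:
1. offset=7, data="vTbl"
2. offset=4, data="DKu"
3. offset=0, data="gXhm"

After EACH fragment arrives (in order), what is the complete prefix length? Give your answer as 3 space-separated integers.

Fragment 1: offset=7 data="vTbl" -> buffer=???????vTbl -> prefix_len=0
Fragment 2: offset=4 data="DKu" -> buffer=????DKuvTbl -> prefix_len=0
Fragment 3: offset=0 data="gXhm" -> buffer=gXhmDKuvTbl -> prefix_len=11

Answer: 0 0 11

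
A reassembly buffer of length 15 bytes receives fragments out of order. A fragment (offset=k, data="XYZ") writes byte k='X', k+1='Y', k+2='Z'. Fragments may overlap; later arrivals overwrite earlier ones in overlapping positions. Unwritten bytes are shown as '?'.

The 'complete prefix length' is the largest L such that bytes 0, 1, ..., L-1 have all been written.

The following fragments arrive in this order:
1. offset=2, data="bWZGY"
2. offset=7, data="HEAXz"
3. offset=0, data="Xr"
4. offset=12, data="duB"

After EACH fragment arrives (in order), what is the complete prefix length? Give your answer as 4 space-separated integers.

Answer: 0 0 12 15

Derivation:
Fragment 1: offset=2 data="bWZGY" -> buffer=??bWZGY???????? -> prefix_len=0
Fragment 2: offset=7 data="HEAXz" -> buffer=??bWZGYHEAXz??? -> prefix_len=0
Fragment 3: offset=0 data="Xr" -> buffer=XrbWZGYHEAXz??? -> prefix_len=12
Fragment 4: offset=12 data="duB" -> buffer=XrbWZGYHEAXzduB -> prefix_len=15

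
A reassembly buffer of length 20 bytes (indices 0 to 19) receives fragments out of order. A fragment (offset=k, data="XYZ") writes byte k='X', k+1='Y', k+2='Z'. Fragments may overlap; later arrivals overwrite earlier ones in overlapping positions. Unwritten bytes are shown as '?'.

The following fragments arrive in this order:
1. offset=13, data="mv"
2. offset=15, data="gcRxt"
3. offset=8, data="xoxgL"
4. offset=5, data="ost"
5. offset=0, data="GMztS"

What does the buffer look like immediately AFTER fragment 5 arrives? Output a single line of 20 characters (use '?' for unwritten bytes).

Fragment 1: offset=13 data="mv" -> buffer=?????????????mv?????
Fragment 2: offset=15 data="gcRxt" -> buffer=?????????????mvgcRxt
Fragment 3: offset=8 data="xoxgL" -> buffer=????????xoxgLmvgcRxt
Fragment 4: offset=5 data="ost" -> buffer=?????ostxoxgLmvgcRxt
Fragment 5: offset=0 data="GMztS" -> buffer=GMztSostxoxgLmvgcRxt

Answer: GMztSostxoxgLmvgcRxt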